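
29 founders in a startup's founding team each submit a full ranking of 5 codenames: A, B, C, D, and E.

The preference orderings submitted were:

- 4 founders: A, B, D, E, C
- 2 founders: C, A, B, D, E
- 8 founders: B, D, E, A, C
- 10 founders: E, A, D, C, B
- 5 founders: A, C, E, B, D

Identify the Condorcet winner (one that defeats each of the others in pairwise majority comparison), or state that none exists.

E

Head-to-head results (29 voters total):
A vs B: A wins 21–8.
A vs C: A wins 27–2.
A vs D: A wins 21–8.
A vs E: E wins 18–11.
B vs C: C wins 17–12.
B vs D: B wins 19–10.
B vs E: E wins 15–14.
C vs D: D wins 22–7.
C vs E: E wins 22–7.
D vs E: E wins 15–14.
E beats each rival — A (18–11), B (15–14), C (22–7), D (15–14) — so E is the Condorcet winner.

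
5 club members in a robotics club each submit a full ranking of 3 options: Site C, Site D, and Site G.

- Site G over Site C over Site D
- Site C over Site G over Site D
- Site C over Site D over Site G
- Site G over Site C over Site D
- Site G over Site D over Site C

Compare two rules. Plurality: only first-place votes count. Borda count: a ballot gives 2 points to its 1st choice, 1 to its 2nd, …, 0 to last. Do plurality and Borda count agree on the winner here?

Plurality first-place counts: Site C 2, Site D 0, Site G 3 → Site G.
Borda totals: Site C 6, Site D 2, Site G 7 → Site G.
The two rules agree on Site G.

Yes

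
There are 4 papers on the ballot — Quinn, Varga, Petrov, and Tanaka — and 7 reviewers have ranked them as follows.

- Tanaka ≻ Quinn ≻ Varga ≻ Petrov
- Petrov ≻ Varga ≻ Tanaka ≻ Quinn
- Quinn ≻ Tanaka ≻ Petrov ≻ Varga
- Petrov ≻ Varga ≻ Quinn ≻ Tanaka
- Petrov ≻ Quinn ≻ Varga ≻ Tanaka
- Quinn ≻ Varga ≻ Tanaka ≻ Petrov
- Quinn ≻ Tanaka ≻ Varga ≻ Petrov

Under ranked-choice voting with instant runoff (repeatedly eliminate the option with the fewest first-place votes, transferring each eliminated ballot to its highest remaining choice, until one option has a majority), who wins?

Round 1: Quinn 3, Petrov 3, Tanaka 1, Varga 0. Varga has the fewest and is eliminated.
Round 2: Quinn 3, Petrov 3, Tanaka 1. Tanaka has the fewest and is eliminated.
Round 3: Quinn 4, Petrov 3. Quinn has a majority.

Quinn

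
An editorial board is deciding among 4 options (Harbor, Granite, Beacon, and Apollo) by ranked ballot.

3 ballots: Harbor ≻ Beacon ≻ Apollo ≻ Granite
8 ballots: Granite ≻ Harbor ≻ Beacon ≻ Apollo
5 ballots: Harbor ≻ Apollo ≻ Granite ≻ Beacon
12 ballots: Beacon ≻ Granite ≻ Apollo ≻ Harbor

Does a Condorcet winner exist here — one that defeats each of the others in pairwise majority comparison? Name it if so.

Head-to-head results (28 voters total):
Harbor vs Granite: Granite wins 20–8.
Harbor vs Beacon: Harbor wins 16–12.
Harbor vs Apollo: Harbor wins 16–12.
Granite vs Beacon: Beacon wins 15–13.
Granite vs Apollo: Granite wins 20–8.
Beacon vs Apollo: Beacon wins 23–5.
No candidate beats all others: Harbor beats Beacon beats Granite beats Harbor, a majority cycle.

There is no Condorcet winner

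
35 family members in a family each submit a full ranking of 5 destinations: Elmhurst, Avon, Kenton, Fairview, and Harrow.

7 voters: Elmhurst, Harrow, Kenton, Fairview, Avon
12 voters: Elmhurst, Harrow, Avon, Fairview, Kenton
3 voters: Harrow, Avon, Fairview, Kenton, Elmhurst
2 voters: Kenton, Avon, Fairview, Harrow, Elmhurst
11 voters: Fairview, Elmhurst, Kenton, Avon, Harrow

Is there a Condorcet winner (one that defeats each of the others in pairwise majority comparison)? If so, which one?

Elmhurst

Head-to-head results (35 voters total):
Elmhurst vs Avon: Elmhurst wins 30–5.
Elmhurst vs Kenton: Elmhurst wins 30–5.
Elmhurst vs Fairview: Elmhurst wins 19–16.
Elmhurst vs Harrow: Elmhurst wins 30–5.
Avon vs Kenton: Kenton wins 20–15.
Avon vs Fairview: Fairview wins 18–17.
Avon vs Harrow: Harrow wins 22–13.
Kenton vs Fairview: Fairview wins 26–9.
Kenton vs Harrow: Harrow wins 22–13.
Fairview vs Harrow: Harrow wins 22–13.
Elmhurst beats each rival — Avon (30–5), Kenton (30–5), Fairview (19–16), Harrow (30–5) — so Elmhurst is the Condorcet winner.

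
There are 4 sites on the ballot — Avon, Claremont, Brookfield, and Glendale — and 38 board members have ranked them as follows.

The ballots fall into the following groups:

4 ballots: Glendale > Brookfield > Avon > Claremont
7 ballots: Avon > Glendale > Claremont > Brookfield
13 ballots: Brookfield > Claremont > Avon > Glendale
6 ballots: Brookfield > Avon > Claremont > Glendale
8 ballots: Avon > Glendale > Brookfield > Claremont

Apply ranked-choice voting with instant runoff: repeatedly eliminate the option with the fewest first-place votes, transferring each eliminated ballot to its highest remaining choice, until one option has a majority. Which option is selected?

Brookfield

Round 1: Brookfield 19, Avon 15, Glendale 4, Claremont 0. Claremont has the fewest and is eliminated.
Round 2: Brookfield 19, Avon 15, Glendale 4. Glendale has the fewest and is eliminated.
Round 3: Brookfield 23, Avon 15. Brookfield has a majority.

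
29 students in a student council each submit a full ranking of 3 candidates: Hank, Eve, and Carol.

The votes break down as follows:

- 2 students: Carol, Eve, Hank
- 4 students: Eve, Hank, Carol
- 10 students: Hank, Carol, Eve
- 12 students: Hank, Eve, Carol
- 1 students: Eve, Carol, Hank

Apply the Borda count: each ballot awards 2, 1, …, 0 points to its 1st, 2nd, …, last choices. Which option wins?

Borda scores:
  Hank: 2·0 + 4·1 + 10·2 + 12·2 + 0 = 48
  Eve: 2·1 + 4·2 + 10·0 + 12·1 + 2 = 24
  Carol: 2·2 + 4·0 + 10·1 + 12·0 + 1 = 15
Hank has the highest total.

Hank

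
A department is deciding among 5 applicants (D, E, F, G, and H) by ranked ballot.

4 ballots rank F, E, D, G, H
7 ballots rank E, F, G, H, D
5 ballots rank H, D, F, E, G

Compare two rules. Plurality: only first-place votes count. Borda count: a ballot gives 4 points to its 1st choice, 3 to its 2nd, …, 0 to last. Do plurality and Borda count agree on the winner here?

Plurality first-place counts: D 0, E 7, F 4, G 0, H 5 → E.
Borda totals: D 23, E 45, F 47, G 18, H 27 → F.
The two rules disagree: plurality picks E, Borda picks F.

No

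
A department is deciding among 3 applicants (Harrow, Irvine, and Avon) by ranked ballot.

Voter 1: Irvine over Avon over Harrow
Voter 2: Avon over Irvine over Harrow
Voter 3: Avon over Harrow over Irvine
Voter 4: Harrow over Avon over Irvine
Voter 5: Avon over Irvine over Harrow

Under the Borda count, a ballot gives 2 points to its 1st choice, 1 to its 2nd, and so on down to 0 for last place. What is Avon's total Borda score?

8

Borda scores:
  Harrow: 0 + 0 + 1 + 2 + 0 = 3
  Irvine: 2 + 1 + 0 + 0 + 1 = 4
  Avon: 1 + 2 + 2 + 1 + 2 = 8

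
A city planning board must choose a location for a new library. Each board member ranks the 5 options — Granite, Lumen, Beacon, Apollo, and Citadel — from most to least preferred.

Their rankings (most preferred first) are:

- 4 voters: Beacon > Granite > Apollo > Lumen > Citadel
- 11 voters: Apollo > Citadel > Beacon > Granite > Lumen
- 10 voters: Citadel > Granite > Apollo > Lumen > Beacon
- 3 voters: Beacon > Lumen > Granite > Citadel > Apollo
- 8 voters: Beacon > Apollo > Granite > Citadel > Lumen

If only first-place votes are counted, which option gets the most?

First-place vote totals:
  Granite: 0
  Lumen: 0
  Beacon: 15
  Apollo: 11
  Citadel: 10
Beacon has the most first-place votes.

Beacon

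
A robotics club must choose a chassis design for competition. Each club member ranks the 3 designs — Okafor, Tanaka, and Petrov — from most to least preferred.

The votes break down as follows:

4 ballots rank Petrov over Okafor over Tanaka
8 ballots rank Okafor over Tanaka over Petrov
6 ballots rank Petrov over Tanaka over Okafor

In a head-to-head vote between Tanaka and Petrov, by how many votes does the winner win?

Ballots ranking Tanaka above Petrov: 8.
Ballots ranking Petrov above Tanaka: 4+6 = 10.
Petrov wins 10–8, a margin of 2.

2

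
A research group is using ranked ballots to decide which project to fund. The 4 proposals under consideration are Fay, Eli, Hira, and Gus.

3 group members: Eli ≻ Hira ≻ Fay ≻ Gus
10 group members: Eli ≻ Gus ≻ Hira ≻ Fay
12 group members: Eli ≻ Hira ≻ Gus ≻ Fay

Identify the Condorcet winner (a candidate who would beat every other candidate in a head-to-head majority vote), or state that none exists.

Head-to-head results (25 voters total):
Fay vs Eli: Eli wins 25–0.
Fay vs Hira: Hira wins 25–0.
Fay vs Gus: Gus wins 22–3.
Eli vs Hira: Eli wins 25–0.
Eli vs Gus: Eli wins 25–0.
Hira vs Gus: Hira wins 15–10.
Eli beats each rival — Fay (25–0), Hira (25–0), Gus (25–0) — so Eli is the Condorcet winner.

Eli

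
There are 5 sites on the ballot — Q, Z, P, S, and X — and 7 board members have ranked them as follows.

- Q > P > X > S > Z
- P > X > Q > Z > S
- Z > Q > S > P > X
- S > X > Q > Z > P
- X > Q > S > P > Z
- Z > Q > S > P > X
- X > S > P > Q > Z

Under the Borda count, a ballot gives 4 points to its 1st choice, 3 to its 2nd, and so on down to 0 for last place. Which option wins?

Borda scores:
  Q: 4 + 2 + 3 + 2 + 3 + 3 + 1 = 18
  Z: 0 + 1 + 4 + 1 + 0 + 4 + 0 = 10
  P: 3 + 4 + 1 + 0 + 1 + 1 + 2 = 12
  S: 1 + 0 + 2 + 4 + 2 + 2 + 3 = 14
  X: 2 + 3 + 0 + 3 + 4 + 0 + 4 = 16
Q has the highest total.

Q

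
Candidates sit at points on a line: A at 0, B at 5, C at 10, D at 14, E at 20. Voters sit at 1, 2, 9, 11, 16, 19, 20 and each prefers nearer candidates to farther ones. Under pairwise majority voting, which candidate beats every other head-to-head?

With single-peaked preferences on a line, the Condorcet winner is the candidate closest to the median voter.
The median voter (position 11) is closest to C at 10.
Check: C vs D — voters closer to C: 4 of 7.

C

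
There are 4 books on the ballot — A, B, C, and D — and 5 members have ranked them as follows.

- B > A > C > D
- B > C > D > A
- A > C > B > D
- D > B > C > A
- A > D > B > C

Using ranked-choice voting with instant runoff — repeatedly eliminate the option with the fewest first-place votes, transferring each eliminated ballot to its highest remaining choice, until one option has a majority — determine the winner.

Round 1: A 2, B 2, D 1, C 0. C has the fewest and is eliminated.
Round 2: A 2, B 2, D 1. D has the fewest and is eliminated.
Round 3: B 3, A 2. B has a majority.

B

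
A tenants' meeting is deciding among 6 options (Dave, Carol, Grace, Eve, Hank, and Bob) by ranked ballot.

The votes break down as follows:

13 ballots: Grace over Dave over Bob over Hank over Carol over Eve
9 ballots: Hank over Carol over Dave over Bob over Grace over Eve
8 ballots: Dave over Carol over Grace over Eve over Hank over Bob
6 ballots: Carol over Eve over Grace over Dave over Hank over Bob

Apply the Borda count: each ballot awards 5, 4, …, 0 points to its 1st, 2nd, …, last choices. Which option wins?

Dave

Borda scores:
  Dave: 13·4 + 9·3 + 8·5 + 6·2 = 131
  Carol: 13·1 + 9·4 + 8·4 + 6·5 = 111
  Grace: 13·5 + 9·1 + 8·3 + 6·3 = 116
  Eve: 13·0 + 9·0 + 8·2 + 6·4 = 40
  Hank: 13·2 + 9·5 + 8·1 + 6·1 = 85
  Bob: 13·3 + 9·2 + 8·0 + 6·0 = 57
Dave has the highest total.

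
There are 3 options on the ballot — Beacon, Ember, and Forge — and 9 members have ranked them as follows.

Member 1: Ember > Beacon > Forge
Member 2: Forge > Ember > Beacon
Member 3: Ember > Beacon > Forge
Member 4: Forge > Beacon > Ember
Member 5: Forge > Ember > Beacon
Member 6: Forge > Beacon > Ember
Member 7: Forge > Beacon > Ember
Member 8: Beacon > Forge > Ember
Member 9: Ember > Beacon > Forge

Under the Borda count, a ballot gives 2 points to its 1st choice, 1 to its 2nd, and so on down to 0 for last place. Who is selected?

Borda scores:
  Beacon: 1 + 0 + 1 + 1 + 0 + 1 + 1 + 2 + 1 = 8
  Ember: 2 + 1 + 2 + 0 + 1 + 0 + 0 + 0 + 2 = 8
  Forge: 0 + 2 + 0 + 2 + 2 + 2 + 2 + 1 + 0 = 11
Forge has the highest total.

Forge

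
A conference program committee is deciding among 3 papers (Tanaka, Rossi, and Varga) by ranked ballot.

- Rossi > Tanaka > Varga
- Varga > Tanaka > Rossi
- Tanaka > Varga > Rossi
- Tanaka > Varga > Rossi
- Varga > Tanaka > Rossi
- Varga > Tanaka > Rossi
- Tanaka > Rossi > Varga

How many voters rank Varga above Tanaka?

3

Ballots ranking Varga above Tanaka: 3.
Ballots ranking Tanaka above Varga: 4.
So 3 of 7 voters prefer Varga to Tanaka.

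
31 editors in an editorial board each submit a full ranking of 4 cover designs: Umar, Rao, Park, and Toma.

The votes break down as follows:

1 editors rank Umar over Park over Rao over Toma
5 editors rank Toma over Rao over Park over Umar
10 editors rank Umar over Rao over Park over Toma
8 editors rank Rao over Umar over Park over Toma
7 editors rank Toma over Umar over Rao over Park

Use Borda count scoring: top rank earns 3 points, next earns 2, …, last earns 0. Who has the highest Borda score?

Umar

Borda scores:
  Umar: 3 + 5·0 + 10·3 + 8·2 + 7·2 = 63
  Rao: 1 + 5·2 + 10·2 + 8·3 + 7·1 = 62
  Park: 2 + 5·1 + 10·1 + 8·1 + 7·0 = 25
  Toma: 0 + 5·3 + 10·0 + 8·0 + 7·3 = 36
Umar has the highest total.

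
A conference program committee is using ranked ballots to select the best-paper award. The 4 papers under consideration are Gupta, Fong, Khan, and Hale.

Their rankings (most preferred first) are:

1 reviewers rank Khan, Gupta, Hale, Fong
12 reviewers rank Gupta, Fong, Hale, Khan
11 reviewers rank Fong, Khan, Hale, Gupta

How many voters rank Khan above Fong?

Ballots ranking Khan above Fong: 1.
Ballots ranking Fong above Khan: 12+11 = 23.
So 1 of 24 voters prefer Khan to Fong.

1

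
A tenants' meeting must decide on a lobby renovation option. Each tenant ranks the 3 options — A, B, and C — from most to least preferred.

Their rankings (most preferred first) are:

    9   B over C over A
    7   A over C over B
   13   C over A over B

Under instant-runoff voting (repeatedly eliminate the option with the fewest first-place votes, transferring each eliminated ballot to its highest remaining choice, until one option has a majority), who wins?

Round 1: C 13, B 9, A 7. A has the fewest and is eliminated.
Round 2: C 20, B 9. C has a majority.

C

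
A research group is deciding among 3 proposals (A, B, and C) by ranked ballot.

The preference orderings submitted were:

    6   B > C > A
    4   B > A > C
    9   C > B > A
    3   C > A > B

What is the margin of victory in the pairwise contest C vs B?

2

Ballots ranking C above B: 9+3 = 12.
Ballots ranking B above C: 6+4 = 10.
C wins 12–10, a margin of 2.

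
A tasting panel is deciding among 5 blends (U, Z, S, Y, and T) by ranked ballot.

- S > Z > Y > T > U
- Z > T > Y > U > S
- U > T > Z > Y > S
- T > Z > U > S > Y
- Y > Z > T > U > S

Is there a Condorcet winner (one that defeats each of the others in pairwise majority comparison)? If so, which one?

Head-to-head results (5 voters total):
U vs Z: Z wins 4–1.
U vs S: U wins 4–1.
U vs Y: Y wins 3–2.
U vs T: T wins 4–1.
Z vs S: Z wins 4–1.
Z vs Y: Z wins 4–1.
Z vs T: Z wins 3–2.
S vs Y: Y wins 3–2.
S vs T: T wins 4–1.
Y vs T: T wins 3–2.
Z beats each rival — U (4–1), S (4–1), Y (4–1), T (3–2) — so Z is the Condorcet winner.

Z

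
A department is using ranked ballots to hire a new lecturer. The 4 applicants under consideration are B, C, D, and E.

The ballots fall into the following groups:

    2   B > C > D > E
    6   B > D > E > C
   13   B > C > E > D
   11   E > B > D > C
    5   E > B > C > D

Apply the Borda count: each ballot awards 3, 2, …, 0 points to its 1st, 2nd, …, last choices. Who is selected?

Borda scores:
  B: 2·3 + 6·3 + 13·3 + 11·2 + 5·2 = 95
  C: 2·2 + 6·0 + 13·2 + 11·0 + 5·1 = 35
  D: 2·1 + 6·2 + 13·0 + 11·1 + 5·0 = 25
  E: 2·0 + 6·1 + 13·1 + 11·3 + 5·3 = 67
B has the highest total.

B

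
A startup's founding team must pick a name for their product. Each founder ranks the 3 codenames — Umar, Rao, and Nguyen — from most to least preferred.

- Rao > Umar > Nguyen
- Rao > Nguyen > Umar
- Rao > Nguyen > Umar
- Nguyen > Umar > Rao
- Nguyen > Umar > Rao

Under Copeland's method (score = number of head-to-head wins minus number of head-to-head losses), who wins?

Pairwise results:
  Umar vs Rao: Rao wins 3–2.
  Umar vs Nguyen: Nguyen wins 4–1.
  Rao vs Nguyen: Rao wins 3–2.
Copeland scores (wins − losses):
  Umar: 0 − 2 = -2
  Rao: 2 − 0 = 2
  Nguyen: 1 − 1 = 0
Rao has the best Copeland score.

Rao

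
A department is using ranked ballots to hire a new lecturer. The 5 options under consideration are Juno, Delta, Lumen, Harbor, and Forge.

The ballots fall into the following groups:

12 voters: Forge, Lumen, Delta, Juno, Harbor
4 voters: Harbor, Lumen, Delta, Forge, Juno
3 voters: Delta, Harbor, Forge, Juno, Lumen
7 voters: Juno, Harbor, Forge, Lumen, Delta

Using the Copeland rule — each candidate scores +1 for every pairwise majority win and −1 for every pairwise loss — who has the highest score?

Forge

Pairwise results:
  Juno vs Delta: Delta wins 19–7.
  Juno vs Lumen: Lumen wins 16–10.
  Juno vs Harbor: Juno wins 19–7.
  Juno vs Forge: Forge wins 19–7.
  Delta vs Lumen: Lumen wins 23–3.
  Delta vs Harbor: Delta wins 15–11.
  Delta vs Forge: Forge wins 19–7.
  Lumen vs Harbor: Harbor wins 14–12.
  Lumen vs Forge: Forge wins 22–4.
  Harbor vs Forge: Harbor wins 14–12.
Copeland scores (wins − losses):
  Juno: 1 − 3 = -2
  Delta: 2 − 2 = 0
  Lumen: 2 − 2 = 0
  Harbor: 2 − 2 = 0
  Forge: 3 − 1 = 2
Forge has the best Copeland score.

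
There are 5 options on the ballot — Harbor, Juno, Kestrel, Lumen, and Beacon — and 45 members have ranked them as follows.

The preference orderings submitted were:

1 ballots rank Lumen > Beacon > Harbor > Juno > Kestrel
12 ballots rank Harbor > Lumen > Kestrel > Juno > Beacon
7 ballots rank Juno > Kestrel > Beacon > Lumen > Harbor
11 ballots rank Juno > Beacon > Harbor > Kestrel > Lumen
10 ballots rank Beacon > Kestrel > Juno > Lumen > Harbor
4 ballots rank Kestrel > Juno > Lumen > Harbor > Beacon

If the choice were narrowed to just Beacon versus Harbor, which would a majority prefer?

Beacon

Ballots ranking Beacon above Harbor: 1+7+11+10 = 29.
Ballots ranking Harbor above Beacon: 12+4 = 16.
Beacon wins the head-to-head, 29–16.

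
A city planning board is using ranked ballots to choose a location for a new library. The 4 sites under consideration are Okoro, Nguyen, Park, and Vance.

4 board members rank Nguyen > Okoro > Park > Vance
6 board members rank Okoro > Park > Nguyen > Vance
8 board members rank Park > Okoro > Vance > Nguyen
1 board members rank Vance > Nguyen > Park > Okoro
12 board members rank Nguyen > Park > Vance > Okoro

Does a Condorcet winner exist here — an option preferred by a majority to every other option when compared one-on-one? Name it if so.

Head-to-head results (31 voters total):
Okoro vs Nguyen: Nguyen wins 17–14.
Okoro vs Park: Park wins 21–10.
Okoro vs Vance: Okoro wins 18–13.
Nguyen vs Park: Nguyen wins 17–14.
Nguyen vs Vance: Nguyen wins 22–9.
Park vs Vance: Park wins 30–1.
Nguyen beats each rival — Okoro (17–14), Park (17–14), Vance (22–9) — so Nguyen is the Condorcet winner.

Nguyen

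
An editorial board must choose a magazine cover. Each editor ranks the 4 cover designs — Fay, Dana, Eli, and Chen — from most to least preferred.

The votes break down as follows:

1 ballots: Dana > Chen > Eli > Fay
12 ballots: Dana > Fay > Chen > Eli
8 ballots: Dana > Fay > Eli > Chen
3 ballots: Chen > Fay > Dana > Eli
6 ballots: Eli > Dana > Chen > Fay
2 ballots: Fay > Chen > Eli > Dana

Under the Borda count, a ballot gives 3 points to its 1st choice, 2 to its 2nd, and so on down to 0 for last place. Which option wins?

Borda scores:
  Fay: 0 + 12·2 + 8·2 + 3·2 + 6·0 + 2·3 = 52
  Dana: 3 + 12·3 + 8·3 + 3·1 + 6·2 + 2·0 = 78
  Eli: 1 + 12·0 + 8·1 + 3·0 + 6·3 + 2·1 = 29
  Chen: 2 + 12·1 + 8·0 + 3·3 + 6·1 + 2·2 = 33
Dana has the highest total.

Dana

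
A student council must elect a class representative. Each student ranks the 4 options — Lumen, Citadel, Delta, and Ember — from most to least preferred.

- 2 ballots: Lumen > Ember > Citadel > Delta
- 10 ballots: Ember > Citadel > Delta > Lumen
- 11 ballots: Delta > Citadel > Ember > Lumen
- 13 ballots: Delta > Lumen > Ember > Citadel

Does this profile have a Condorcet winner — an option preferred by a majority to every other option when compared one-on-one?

Yes

Head-to-head results (36 voters total):
Lumen vs Citadel: Citadel wins 21–15.
Lumen vs Delta: Delta wins 34–2.
Lumen vs Ember: Ember wins 21–15.
Citadel vs Delta: Delta wins 24–12.
Citadel vs Ember: Ember wins 25–11.
Delta vs Ember: Delta wins 24–12.
Delta beats each rival — Lumen (34–2), Citadel (24–12), Ember (24–12) — so Delta is the Condorcet winner.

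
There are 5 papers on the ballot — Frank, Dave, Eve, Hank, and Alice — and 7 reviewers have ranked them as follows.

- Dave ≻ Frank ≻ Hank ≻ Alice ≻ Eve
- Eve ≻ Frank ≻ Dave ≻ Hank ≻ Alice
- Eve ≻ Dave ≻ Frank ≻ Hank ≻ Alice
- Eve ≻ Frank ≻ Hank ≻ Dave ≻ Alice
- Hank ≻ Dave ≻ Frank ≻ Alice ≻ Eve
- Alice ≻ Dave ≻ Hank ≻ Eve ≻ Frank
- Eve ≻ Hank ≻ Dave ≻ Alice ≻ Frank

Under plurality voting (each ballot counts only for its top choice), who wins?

First-place vote totals:
  Frank: 0
  Dave: 1
  Eve: 4
  Hank: 1
  Alice: 1
Eve has the most first-place votes.

Eve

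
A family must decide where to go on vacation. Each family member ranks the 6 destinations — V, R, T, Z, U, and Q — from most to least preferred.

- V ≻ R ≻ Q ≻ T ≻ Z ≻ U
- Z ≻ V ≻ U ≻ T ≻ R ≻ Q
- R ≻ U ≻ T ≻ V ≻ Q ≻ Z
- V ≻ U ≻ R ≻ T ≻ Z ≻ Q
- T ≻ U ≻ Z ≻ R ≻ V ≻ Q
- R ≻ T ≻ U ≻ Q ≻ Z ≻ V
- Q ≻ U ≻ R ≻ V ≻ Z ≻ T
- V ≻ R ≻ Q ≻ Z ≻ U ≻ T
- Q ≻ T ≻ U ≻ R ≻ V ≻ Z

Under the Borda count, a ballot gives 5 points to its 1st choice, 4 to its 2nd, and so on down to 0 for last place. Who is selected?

R

Borda scores:
  V: 5 + 4 + 2 + 5 + 1 + 0 + 2 + 5 + 1 = 25
  R: 4 + 1 + 5 + 3 + 2 + 5 + 3 + 4 + 2 = 29
  T: 2 + 2 + 3 + 2 + 5 + 4 + 0 + 0 + 4 = 22
  Z: 1 + 5 + 0 + 1 + 3 + 1 + 1 + 2 + 0 = 14
  U: 0 + 3 + 4 + 4 + 4 + 3 + 4 + 1 + 3 = 26
  Q: 3 + 0 + 1 + 0 + 0 + 2 + 5 + 3 + 5 = 19
R has the highest total.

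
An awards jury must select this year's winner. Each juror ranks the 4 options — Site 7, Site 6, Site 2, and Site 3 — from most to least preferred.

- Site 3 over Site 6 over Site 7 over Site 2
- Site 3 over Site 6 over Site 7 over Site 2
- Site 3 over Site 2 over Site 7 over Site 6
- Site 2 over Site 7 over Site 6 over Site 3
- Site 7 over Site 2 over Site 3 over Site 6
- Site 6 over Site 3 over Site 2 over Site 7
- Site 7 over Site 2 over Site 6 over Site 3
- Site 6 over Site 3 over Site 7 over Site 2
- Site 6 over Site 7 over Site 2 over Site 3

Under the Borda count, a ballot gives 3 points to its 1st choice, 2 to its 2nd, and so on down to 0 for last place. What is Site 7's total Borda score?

14

Borda scores:
  Site 7: 1 + 1 + 1 + 2 + 3 + 0 + 3 + 1 + 2 = 14
  Site 6: 2 + 2 + 0 + 1 + 0 + 3 + 1 + 3 + 3 = 15
  Site 2: 0 + 0 + 2 + 3 + 2 + 1 + 2 + 0 + 1 = 11
  Site 3: 3 + 3 + 3 + 0 + 1 + 2 + 0 + 2 + 0 = 14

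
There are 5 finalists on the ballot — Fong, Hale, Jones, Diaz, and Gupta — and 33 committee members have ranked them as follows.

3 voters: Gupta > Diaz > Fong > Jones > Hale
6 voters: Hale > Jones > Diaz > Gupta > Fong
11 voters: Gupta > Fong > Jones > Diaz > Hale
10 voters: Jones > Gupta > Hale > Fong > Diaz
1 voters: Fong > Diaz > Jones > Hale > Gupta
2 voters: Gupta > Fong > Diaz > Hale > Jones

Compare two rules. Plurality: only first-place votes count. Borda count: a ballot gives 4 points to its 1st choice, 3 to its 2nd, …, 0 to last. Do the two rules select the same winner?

Yes

Plurality first-place counts: Fong 1, Hale 6, Jones 10, Diaz 0, Gupta 16 → Gupta.
Borda totals: Fong 59, Hale 47, Jones 85, Diaz 39, Gupta 100 → Gupta.
The two rules agree on Gupta.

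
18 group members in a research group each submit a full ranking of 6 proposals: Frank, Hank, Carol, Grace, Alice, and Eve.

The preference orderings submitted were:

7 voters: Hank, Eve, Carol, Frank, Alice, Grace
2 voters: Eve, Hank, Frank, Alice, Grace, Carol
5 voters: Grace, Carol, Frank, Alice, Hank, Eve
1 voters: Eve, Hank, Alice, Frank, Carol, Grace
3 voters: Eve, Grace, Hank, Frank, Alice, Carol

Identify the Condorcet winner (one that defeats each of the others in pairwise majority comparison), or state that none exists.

Hank

Head-to-head results (18 voters total):
Frank vs Hank: Hank wins 13–5.
Frank vs Carol: Carol wins 12–6.
Frank vs Grace: Frank wins 10–8.
Frank vs Alice: Frank wins 17–1.
Frank vs Eve: Eve wins 13–5.
Hank vs Carol: Hank wins 13–5.
Hank vs Grace: Hank wins 10–8.
Hank vs Alice: Hank wins 13–5.
Hank vs Eve: Hank wins 12–6.
Carol vs Grace: Grace wins 10–8.
Carol vs Alice: Carol wins 12–6.
Carol vs Eve: Eve wins 13–5.
Grace vs Alice: Alice wins 10–8.
Grace vs Eve: Eve wins 13–5.
Alice vs Eve: Eve wins 13–5.
Hank beats each rival — Frank (13–5), Carol (13–5), Grace (10–8), Alice (13–5), Eve (12–6) — so Hank is the Condorcet winner.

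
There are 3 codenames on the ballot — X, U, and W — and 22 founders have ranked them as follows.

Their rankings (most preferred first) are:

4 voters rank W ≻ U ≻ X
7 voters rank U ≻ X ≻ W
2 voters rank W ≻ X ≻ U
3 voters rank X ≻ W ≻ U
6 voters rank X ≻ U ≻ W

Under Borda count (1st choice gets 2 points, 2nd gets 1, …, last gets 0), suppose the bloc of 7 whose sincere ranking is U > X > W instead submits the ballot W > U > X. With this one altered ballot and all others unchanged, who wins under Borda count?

W

Borda totals with the altered ballot: X 20, U 17, W 29.
The switch changes the winner from X to W.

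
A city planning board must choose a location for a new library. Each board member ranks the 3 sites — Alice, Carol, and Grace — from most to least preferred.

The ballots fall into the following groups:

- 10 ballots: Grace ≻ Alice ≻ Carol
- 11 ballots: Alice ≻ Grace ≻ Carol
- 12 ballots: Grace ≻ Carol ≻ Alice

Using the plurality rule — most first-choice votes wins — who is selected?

First-place vote totals:
  Alice: 11
  Carol: 0
  Grace: 22
Grace has the most first-place votes.

Grace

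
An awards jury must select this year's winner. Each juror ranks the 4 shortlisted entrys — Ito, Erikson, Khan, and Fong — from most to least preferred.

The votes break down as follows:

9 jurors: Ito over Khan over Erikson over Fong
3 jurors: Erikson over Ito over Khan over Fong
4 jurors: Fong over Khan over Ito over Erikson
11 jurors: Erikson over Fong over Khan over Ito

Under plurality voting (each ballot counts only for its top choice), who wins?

Erikson

First-place vote totals:
  Ito: 9
  Erikson: 14
  Khan: 0
  Fong: 4
Erikson has the most first-place votes.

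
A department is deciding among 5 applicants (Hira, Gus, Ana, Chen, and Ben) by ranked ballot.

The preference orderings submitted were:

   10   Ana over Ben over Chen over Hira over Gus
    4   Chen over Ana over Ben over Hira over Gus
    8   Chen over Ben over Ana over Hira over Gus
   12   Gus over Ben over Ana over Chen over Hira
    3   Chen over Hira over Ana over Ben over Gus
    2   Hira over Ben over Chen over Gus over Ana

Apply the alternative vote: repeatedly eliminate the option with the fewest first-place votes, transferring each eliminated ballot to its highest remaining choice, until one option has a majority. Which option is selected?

Round 1: Chen 15, Gus 12, Ana 10, Hira 2, Ben 0. Ben has the fewest and is eliminated.
Round 2: Chen 15, Gus 12, Ana 10, Hira 2. Hira has the fewest and is eliminated.
Round 3: Chen 17, Gus 12, Ana 10. Ana has the fewest and is eliminated.
Round 4: Chen 27, Gus 12. Chen has a majority.

Chen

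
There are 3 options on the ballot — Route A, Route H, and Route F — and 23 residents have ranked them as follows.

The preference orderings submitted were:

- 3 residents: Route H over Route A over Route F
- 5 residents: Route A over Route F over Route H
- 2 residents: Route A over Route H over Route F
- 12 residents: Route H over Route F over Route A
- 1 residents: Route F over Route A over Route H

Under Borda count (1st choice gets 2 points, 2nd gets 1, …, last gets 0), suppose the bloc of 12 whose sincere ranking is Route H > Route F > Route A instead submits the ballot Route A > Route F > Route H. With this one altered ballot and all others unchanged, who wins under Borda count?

Borda totals with the altered ballot: Route A 42, Route H 8, Route F 19.
The switch changes the winner from Route H to Route A.

Route A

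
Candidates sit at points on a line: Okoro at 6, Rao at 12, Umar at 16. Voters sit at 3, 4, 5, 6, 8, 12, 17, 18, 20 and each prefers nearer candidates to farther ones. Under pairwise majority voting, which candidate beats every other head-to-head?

Okoro

With single-peaked preferences on a line, the Condorcet winner is the candidate closest to the median voter.
The median voter (position 8) is closest to Okoro at 6.
Check: Okoro vs Rao — voters closer to Okoro: 5 of 9.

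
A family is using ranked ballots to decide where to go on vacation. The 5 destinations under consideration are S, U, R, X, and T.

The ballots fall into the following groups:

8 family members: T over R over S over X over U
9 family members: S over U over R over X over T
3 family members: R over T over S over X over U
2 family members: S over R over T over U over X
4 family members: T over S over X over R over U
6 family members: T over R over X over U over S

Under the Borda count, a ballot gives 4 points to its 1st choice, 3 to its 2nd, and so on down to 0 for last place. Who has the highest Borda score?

T

Borda scores:
  S: 8·2 + 9·4 + 3·2 + 2·4 + 4·3 + 6·0 = 78
  U: 8·0 + 9·3 + 3·0 + 2·1 + 4·0 + 6·1 = 35
  R: 8·3 + 9·2 + 3·4 + 2·3 + 4·1 + 6·3 = 82
  X: 8·1 + 9·1 + 3·1 + 2·0 + 4·2 + 6·2 = 40
  T: 8·4 + 9·0 + 3·3 + 2·2 + 4·4 + 6·4 = 85
T has the highest total.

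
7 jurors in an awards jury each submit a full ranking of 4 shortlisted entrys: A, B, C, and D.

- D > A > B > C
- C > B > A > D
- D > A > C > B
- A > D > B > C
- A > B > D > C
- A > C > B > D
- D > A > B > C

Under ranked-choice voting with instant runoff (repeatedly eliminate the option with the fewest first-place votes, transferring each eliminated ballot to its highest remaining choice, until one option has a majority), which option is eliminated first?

Round 1: A 3, D 3, C 1, B 0. B has the fewest and is eliminated.
Round 2: A 3, D 3, C 1. C has the fewest and is eliminated.
Round 3: A 4, D 3. A has a majority.

B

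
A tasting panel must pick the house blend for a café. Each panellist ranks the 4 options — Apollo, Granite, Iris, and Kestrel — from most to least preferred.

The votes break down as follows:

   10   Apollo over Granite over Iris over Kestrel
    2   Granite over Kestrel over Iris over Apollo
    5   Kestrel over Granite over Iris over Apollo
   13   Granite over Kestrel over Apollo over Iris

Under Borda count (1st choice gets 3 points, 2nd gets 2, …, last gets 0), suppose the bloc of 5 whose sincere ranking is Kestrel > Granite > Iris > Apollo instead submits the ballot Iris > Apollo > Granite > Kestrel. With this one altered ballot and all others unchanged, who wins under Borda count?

Granite

Borda totals with the altered ballot: Apollo 53, Granite 70, Iris 27, Kestrel 30.
The winner is unchanged: still Granite.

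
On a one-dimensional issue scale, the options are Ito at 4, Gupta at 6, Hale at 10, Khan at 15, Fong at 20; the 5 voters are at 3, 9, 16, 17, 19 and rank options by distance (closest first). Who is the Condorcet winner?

With single-peaked preferences on a line, the Condorcet winner is the candidate closest to the median voter.
The median voter (position 16) is closest to Khan at 15.
Check: Khan vs Gupta — voters closer to Khan: 3 of 5.

Khan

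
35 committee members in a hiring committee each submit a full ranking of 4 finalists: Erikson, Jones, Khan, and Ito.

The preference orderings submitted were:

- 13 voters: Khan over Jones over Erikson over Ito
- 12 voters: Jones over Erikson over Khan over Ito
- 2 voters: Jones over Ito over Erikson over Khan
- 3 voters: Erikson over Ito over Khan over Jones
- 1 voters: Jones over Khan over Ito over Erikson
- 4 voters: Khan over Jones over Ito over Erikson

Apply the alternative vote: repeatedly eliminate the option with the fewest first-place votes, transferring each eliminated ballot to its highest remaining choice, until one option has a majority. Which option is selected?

Khan

Round 1: Khan 17, Jones 15, Erikson 3, Ito 0. Ito has the fewest and is eliminated.
Round 2: Khan 17, Jones 15, Erikson 3. Erikson has the fewest and is eliminated.
Round 3: Khan 20, Jones 15. Khan has a majority.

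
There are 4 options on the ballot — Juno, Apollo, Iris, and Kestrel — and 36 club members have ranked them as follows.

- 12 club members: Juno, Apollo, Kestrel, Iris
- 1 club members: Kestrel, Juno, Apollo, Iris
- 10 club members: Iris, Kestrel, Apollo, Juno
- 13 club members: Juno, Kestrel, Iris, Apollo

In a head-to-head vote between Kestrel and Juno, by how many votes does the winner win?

14

Ballots ranking Kestrel above Juno: 1+10 = 11.
Ballots ranking Juno above Kestrel: 12+13 = 25.
Juno wins 25–11, a margin of 14.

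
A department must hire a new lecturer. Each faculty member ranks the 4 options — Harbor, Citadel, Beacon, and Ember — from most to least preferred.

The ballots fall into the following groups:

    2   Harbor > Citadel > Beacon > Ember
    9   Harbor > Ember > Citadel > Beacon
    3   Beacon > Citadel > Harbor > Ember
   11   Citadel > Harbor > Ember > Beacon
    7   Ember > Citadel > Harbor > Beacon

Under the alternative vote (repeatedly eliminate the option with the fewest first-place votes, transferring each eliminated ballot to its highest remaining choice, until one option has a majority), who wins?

Round 1: Harbor 11, Citadel 11, Ember 7, Beacon 3. Beacon has the fewest and is eliminated.
Round 2: Citadel 14, Harbor 11, Ember 7. Ember has the fewest and is eliminated.
Round 3: Citadel 21, Harbor 11. Citadel has a majority.

Citadel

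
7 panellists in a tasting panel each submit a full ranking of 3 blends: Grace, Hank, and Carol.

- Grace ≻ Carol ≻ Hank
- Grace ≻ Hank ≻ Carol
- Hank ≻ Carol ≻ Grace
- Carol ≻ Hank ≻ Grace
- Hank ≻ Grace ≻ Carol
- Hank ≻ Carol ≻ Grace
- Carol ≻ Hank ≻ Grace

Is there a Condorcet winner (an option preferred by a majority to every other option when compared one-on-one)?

Yes

Head-to-head results (7 voters total):
Grace vs Hank: Hank wins 5–2.
Grace vs Carol: Carol wins 4–3.
Hank vs Carol: Hank wins 4–3.
Hank beats each rival — Grace (5–2), Carol (4–3) — so Hank is the Condorcet winner.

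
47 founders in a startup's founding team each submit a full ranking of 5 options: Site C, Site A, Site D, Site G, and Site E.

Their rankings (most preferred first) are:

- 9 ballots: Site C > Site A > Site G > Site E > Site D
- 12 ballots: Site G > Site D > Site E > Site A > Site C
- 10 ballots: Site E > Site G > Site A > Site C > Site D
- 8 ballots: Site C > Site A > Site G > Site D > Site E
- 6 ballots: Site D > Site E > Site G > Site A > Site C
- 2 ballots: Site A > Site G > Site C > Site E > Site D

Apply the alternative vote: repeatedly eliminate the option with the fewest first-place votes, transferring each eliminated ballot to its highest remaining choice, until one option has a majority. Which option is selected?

Site E

Round 1: Site C 17, Site G 12, Site E 10, Site D 6, Site A 2. Site A has the fewest and is eliminated.
Round 2: Site C 17, Site G 14, Site E 10, Site D 6. Site D has the fewest and is eliminated.
Round 3: Site C 17, Site E 16, Site G 14. Site G has the fewest and is eliminated.
Round 4: Site E 28, Site C 19. Site E has a majority.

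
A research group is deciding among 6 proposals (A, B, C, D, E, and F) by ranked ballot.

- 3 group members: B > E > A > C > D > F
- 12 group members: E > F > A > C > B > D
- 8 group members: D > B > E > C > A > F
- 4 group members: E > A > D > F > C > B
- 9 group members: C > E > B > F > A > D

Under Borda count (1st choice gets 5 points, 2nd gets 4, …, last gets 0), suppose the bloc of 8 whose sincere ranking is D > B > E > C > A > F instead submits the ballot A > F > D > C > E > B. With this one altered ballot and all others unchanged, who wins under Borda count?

Borda totals with the altered ballot: A 110, B 54, C 95, D 39, E 136, F 106.
The winner is unchanged: still E.

E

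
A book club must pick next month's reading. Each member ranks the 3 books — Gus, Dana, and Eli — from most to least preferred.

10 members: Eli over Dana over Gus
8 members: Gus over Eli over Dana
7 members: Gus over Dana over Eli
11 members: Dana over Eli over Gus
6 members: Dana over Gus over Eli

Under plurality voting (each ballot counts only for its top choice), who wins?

Dana

First-place vote totals:
  Gus: 15
  Dana: 17
  Eli: 10
Dana has the most first-place votes.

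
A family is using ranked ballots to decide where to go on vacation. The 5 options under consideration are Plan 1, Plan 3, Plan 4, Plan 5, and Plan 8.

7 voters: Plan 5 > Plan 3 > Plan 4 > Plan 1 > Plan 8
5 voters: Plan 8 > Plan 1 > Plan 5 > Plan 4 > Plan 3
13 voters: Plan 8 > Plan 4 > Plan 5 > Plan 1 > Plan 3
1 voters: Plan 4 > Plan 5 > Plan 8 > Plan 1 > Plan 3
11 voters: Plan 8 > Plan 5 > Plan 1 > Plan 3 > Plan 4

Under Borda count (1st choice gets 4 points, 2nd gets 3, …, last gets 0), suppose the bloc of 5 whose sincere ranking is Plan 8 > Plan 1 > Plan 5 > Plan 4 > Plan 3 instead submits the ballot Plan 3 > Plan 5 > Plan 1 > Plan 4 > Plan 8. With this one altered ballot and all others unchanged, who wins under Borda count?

Plan 5

Borda totals with the altered ballot: Plan 1 53, Plan 3 52, Plan 4 62, Plan 5 105, Plan 8 98.
The switch changes the winner from Plan 8 to Plan 5.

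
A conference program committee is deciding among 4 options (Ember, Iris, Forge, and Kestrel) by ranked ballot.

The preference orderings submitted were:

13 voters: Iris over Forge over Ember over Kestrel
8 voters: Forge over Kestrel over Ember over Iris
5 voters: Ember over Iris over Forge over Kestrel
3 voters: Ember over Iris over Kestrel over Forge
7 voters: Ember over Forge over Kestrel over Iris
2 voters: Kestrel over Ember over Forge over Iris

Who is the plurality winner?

Ember

First-place vote totals:
  Ember: 15
  Iris: 13
  Forge: 8
  Kestrel: 2
Ember has the most first-place votes.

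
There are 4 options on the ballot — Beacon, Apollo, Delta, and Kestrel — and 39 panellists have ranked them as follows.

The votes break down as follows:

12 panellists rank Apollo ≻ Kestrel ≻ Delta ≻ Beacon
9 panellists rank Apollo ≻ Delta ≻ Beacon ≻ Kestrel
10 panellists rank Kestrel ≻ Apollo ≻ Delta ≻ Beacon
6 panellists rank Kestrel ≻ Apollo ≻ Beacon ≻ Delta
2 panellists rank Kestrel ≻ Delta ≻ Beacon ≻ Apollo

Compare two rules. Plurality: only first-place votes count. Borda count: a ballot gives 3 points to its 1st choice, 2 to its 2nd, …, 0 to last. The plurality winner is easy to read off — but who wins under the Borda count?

Apollo

Plurality first-place counts: Beacon 0, Apollo 21, Delta 0, Kestrel 18 → Apollo.
Borda totals: Beacon 17, Apollo 95, Delta 44, Kestrel 78 → Apollo.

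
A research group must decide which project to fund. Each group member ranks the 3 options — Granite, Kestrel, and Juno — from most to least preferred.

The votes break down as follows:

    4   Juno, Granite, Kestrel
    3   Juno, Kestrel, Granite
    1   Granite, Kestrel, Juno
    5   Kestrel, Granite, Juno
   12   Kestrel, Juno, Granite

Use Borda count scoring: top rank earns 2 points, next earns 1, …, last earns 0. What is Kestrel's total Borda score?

Borda scores:
  Granite: 4·1 + 3·0 + 2 + 5·1 + 12·0 = 11
  Kestrel: 4·0 + 3·1 + 1 + 5·2 + 12·2 = 38
  Juno: 4·2 + 3·2 + 0 + 5·0 + 12·1 = 26

38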